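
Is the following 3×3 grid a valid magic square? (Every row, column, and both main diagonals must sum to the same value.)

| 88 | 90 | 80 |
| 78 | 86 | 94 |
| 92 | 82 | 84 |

Row 1: 88 + 90 + 80 = 258.
Row 2: 78 + 86 + 94 = 258.
Row 3: 92 + 82 + 84 = 258.
Column 1: 88 + 78 + 92 = 258.
Column 2: 90 + 86 + 82 = 258.
Column 3: 80 + 94 + 84 = 258.
Main diagonal: 88 + 86 + 84 = 258.
Anti-diagonal: 80 + 86 + 92 = 258.
All lines sum to 258.

Yes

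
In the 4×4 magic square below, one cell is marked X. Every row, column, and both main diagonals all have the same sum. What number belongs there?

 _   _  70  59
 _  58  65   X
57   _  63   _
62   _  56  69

60

Column 3 is complete and sums to 254; that is the magic constant.
Row 4: 62 + 56 + 69 + ? = 254, so (4,2) = 67.
From main diagonal, 254 − (58 + 63 + 69) gives (1,1) = 64.
The remaining cell in anti-diagonal is (3,2) = 254 − 186 = 68.
From row 1, 254 − (64 + 70 + 59) gives (1,2) = 61.
Row 3: 57 + 68 + 63 + ? = 254, so (3,4) = 66.
Column 1 must total 254; the given cells sum to 183, so (2,1) = 71.
The remaining cell in column 4 is (2,4) = 254 − 194 = 60.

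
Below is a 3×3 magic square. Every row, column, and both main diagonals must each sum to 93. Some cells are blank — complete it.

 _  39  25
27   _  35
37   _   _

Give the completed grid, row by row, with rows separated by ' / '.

Using row 1: 39 + 25 + ? → (1,1) = 93 − 64 = 29.
The remaining cell in row 2 is (2,2) = 93 − 62 = 31.
Using column 2: 39 + 31 + ? → (3,2) = 93 − 70 = 23.
Column 3 must total 93; the given cells sum to 60, so (3,3) = 33.

29 39 25 / 27 31 35 / 37 23 33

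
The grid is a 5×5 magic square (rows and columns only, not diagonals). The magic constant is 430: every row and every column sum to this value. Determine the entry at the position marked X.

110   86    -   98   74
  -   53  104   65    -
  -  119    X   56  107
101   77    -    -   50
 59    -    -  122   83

80

The remaining cell in row 1 is (1,3) = 430 − 368 = 62.
Using column 2: 86 + 53 + 119 + 77 + ? → (5,2) = 430 − 335 = 95.
From column 4, 430 − (98 + 65 + 56 + 122) gives (4,4) = 89.
Column 5 needs 430; the known cells sum to 314, so (2,5) = 116.
Row 2 must total 430; the given cells sum to 338, so (2,1) = 92.
The remaining cell in row 4 is (4,3) = 430 − 317 = 113.
Using row 5: 59 + 95 + 122 + 83 + ? → (5,3) = 430 − 359 = 71.
From column 1, 430 − (110 + 92 + 101 + 59) gives (3,1) = 68.
From column 3, 430 − (62 + 104 + 113 + 71) gives (3,3) = 80.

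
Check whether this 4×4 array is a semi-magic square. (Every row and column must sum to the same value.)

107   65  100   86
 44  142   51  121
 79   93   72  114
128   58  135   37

Yes

Row 1: 107 + 65 + 100 + 86 = 358.
Row 2: 44 + 142 + 51 + 121 = 358.
Row 3: 79 + 93 + 72 + 114 = 358.
Row 4: 128 + 58 + 135 + 37 = 358.
Column 1: 107 + 44 + 79 + 128 = 358.
Column 2: 65 + 142 + 93 + 58 = 358.
Column 3: 100 + 51 + 72 + 135 = 358.
Column 4: 86 + 121 + 114 + 37 = 358.
All lines sum to 358.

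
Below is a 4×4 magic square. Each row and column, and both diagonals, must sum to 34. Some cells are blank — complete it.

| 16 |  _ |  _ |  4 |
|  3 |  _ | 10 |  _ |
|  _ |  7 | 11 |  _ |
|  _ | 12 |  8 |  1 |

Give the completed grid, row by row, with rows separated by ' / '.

16 9 5 4 / 3 6 10 15 / 2 7 11 14 / 13 12 8 1

Row 4: 12 + 8 + 1 + ? = 34, so (4,1) = 13.
The remaining cell in column 1 is (3,1) = 34 − 32 = 2.
Column 3 must total 34; the given cells sum to 29, so (1,3) = 5.
From main diagonal, 34 − (16 + 11 + 1) gives (2,2) = 6.
Row 1: 16 + 5 + 4 + ? = 34, so (1,2) = 9.
From row 2, 34 − (3 + 6 + 10) gives (2,4) = 15.
From row 3, 34 − (2 + 7 + 11) gives (3,4) = 14.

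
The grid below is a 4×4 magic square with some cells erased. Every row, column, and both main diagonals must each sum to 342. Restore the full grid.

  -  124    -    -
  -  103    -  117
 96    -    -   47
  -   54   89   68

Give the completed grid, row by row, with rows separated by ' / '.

Row 4: 54 + 89 + 68 + ? = 342, so (4,1) = 131.
Column 2 must total 342; the given cells sum to 281, so (3,2) = 61.
Column 4 must total 342; the given cells sum to 232, so (1,4) = 110.
Anti-diagonal: 110 + 61 + 131 + ? = 342, so (2,3) = 40.
From row 2, 342 − (103 + 40 + 117) gives (2,1) = 82.
Using row 3: 96 + 61 + 47 + ? → (3,3) = 342 − 204 = 138.
Column 1 needs 342; the known cells sum to 309, so (1,1) = 33.
Column 3: 40 + 138 + 89 + ? = 342, so (1,3) = 75.

33 124 75 110 / 82 103 40 117 / 96 61 138 47 / 131 54 89 68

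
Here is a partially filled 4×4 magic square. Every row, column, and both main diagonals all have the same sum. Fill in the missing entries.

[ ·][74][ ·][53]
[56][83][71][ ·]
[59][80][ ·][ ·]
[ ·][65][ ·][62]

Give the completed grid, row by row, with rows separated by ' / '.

Column 2 is already complete: 74 + 83 + 80 + 65 = 302, so that is the magic constant.
Row 2 needs 302; the known cells sum to 210, so (2,4) = 92.
Column 4: 53 + 92 + 62 + ? = 302, so (3,4) = 95.
Anti-diagonal needs 302; the known cells sum to 204, so (4,1) = 98.
Using row 3: 59 + 80 + 95 + ? → (3,3) = 302 − 234 = 68.
The remaining cell in row 4 is (4,3) = 302 − 225 = 77.
Column 1 must total 302; the given cells sum to 213, so (1,1) = 89.
Column 3: 71 + 68 + 77 + ? = 302, so (1,3) = 86.

89 74 86 53 / 56 83 71 92 / 59 80 68 95 / 98 65 77 62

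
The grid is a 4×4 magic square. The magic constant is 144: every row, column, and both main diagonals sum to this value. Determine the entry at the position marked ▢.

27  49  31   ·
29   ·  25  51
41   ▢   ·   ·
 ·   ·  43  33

35

From row 1, 144 − (27 + 49 + 31) gives (1,4) = 37.
Using row 2: 29 + 25 + 51 + ? → (2,2) = 144 − 105 = 39.
Column 1 needs 144; the known cells sum to 97, so (4,1) = 47.
Column 3: 31 + 25 + 43 + ? = 144, so (3,3) = 45.
Column 4 needs 144; the known cells sum to 121, so (3,4) = 23.
From anti-diagonal, 144 − (37 + 25 + 47) gives (3,2) = 35.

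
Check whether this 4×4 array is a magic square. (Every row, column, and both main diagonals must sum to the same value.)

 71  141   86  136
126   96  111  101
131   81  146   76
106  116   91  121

Yes

Row 1: 71 + 141 + 86 + 136 = 434.
Row 2: 126 + 96 + 111 + 101 = 434.
Row 3: 131 + 81 + 146 + 76 = 434.
Row 4: 106 + 116 + 91 + 121 = 434.
Column 1: 71 + 126 + 131 + 106 = 434.
Column 2: 141 + 96 + 81 + 116 = 434.
Column 3: 86 + 111 + 146 + 91 = 434.
Column 4: 136 + 101 + 76 + 121 = 434.
Main diagonal: 71 + 96 + 146 + 121 = 434.
Anti-diagonal: 136 + 111 + 81 + 106 = 434.
All lines sum to 434.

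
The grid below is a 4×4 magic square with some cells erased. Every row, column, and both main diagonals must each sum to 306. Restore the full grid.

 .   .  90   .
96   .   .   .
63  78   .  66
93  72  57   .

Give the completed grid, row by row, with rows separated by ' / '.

Using row 3: 63 + 78 + 66 + ? → (3,3) = 306 − 207 = 99.
The remaining cell in row 4 is (4,4) = 306 − 222 = 84.
Using column 1: 96 + 63 + 93 + ? → (1,1) = 306 − 252 = 54.
Column 3 must total 306; the given cells sum to 246, so (2,3) = 60.
Main diagonal: 54 + 99 + 84 + ? = 306, so (2,2) = 69.
Anti-diagonal: 60 + 78 + 93 + ? = 306, so (1,4) = 75.
The remaining cell in row 1 is (1,2) = 306 − 219 = 87.
Using row 2: 96 + 69 + 60 + ? → (2,4) = 306 − 225 = 81.

54 87 90 75 / 96 69 60 81 / 63 78 99 66 / 93 72 57 84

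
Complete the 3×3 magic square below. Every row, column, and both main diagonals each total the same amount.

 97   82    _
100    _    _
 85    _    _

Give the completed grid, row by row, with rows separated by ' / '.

Column 1 is already complete: 97 + 100 + 85 = 282, so that is the magic constant.
Row 1 needs 282; the known cells sum to 179, so (1,3) = 103.
Using anti-diagonal: 103 + 85 + ? → (2,2) = 282 − 188 = 94.
Row 2 must total 282; the given cells sum to 194, so (2,3) = 88.
Using column 2: 82 + 94 + ? → (3,2) = 282 − 176 = 106.
Column 3: 103 + 88 + ? = 282, so (3,3) = 91.

97 82 103 / 100 94 88 / 85 106 91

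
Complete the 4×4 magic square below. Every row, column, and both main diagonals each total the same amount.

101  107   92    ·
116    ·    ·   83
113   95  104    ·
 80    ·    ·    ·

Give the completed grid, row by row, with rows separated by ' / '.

Column 1 is already complete: 101 + 116 + 113 + 80 = 410, so that is the magic constant.
Row 1 needs 410; the known cells sum to 300, so (1,4) = 110.
Row 3 must total 410; the given cells sum to 312, so (3,4) = 98.
Column 4 must total 410; the given cells sum to 291, so (4,4) = 119.
Main diagonal must total 410; the given cells sum to 324, so (2,2) = 86.
Anti-diagonal needs 410; the known cells sum to 285, so (2,3) = 125.
From column 2, 410 − (107 + 86 + 95) gives (4,2) = 122.
Column 3 must total 410; the given cells sum to 321, so (4,3) = 89.

101 107 92 110 / 116 86 125 83 / 113 95 104 98 / 80 122 89 119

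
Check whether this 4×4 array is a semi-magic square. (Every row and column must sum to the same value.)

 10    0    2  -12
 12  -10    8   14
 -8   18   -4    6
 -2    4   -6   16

No — row 4 sums to 12 but row 2 sums to 24.

Row 1: 10 + 0 + 2 + (-12) = 0.
Row 2: 12 + (-10) + 8 + 14 = 24.
Row 3: -8 + 18 + (-4) + 6 = 12.
Row 4: -2 + 4 + (-6) + 16 = 12.
Column 1: 10 + 12 + (-8) + (-2) = 12.
Column 2: 0 + (-10) + 18 + 4 = 12.
Column 3: 2 + 8 + (-4) + (-6) = 0.
Column 4: -12 + 14 + 6 + 16 = 24.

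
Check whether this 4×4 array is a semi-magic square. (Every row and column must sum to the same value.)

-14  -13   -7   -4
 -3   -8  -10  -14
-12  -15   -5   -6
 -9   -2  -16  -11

Row 1: -14 + (-13) + (-7) + (-4) = -38.
Row 2: -3 + (-8) + (-10) + (-14) = -35.
Row 3: -12 + (-15) + (-5) + (-6) = -38.
Row 4: -9 + (-2) + (-16) + (-11) = -38.
Column 1: -14 + (-3) + (-12) + (-9) = -38.
Column 2: -13 + (-8) + (-15) + (-2) = -38.
Column 3: -7 + (-10) + (-5) + (-16) = -38.
Column 4: -4 + (-14) + (-6) + (-11) = -35.

No — row 4 sums to -38 but row 2 sums to -35.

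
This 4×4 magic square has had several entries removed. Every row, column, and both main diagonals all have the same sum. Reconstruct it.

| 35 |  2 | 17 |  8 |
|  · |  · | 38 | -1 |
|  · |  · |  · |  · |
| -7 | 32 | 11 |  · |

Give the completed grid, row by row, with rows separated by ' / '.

35 2 17 8 / 20 5 38 -1 / 14 23 -4 29 / -7 32 11 26

Row 1 is already complete: 35 + 2 + 17 + 8 = 62, so that is the magic constant.
From row 4, 62 − (-7 + 32 + 11) gives (4,4) = 26.
Column 3 needs 62; the known cells sum to 66, so (3,3) = -4.
Column 4 needs 62; the known cells sum to 33, so (3,4) = 29.
Main diagonal needs 62; the known cells sum to 57, so (2,2) = 5.
From anti-diagonal, 62 − (8 + 38 + (-7)) gives (3,2) = 23.
The remaining cell in row 2 is (2,1) = 62 − 42 = 20.
Using row 3: 23 + (-4) + 29 + ? → (3,1) = 62 − 48 = 14.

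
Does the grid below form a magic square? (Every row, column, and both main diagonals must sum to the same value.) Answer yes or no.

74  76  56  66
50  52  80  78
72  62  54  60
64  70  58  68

Row 1: 74 + 76 + 56 + 66 = 272.
Row 2: 50 + 52 + 80 + 78 = 260.
Row 3: 72 + 62 + 54 + 60 = 248.
Row 4: 64 + 70 + 58 + 68 = 260.
Column 1: 74 + 50 + 72 + 64 = 260.
Column 2: 76 + 52 + 62 + 70 = 260.
Column 3: 56 + 80 + 54 + 58 = 248.
Column 4: 66 + 78 + 60 + 68 = 272.
Main diagonal: 74 + 52 + 54 + 68 = 248.
Anti-diagonal: 66 + 80 + 62 + 64 = 272.

No — main diagonal sums to 248 but row 2 sums to 260.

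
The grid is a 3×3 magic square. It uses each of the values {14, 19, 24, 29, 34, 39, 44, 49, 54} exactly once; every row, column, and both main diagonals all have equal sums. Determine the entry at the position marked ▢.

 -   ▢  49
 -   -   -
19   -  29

The 9 entries sum to 306, so each line sums to 306/3 = 102.
The remaining cell in row 3 is (3,2) = 102 − 48 = 54.
The remaining cell in column 3 is (2,3) = 102 − 78 = 24.
Anti-diagonal: 49 + 19 + ? = 102, so (2,2) = 34.
Row 2: 34 + 24 + ? = 102, so (2,1) = 44.
Using column 1: 44 + 19 + ? → (1,1) = 102 − 63 = 39.
The remaining cell in column 2 is (1,2) = 102 − 88 = 14.

14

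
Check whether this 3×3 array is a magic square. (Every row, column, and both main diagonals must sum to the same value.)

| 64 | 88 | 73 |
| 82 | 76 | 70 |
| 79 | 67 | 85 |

Row 1: 64 + 88 + 73 = 225.
Row 2: 82 + 76 + 70 = 228.
Row 3: 79 + 67 + 85 = 231.
Column 1: 64 + 82 + 79 = 225.
Column 2: 88 + 76 + 67 = 231.
Column 3: 73 + 70 + 85 = 228.
Main diagonal: 64 + 76 + 85 = 225.
Anti-diagonal: 73 + 76 + 79 = 228.

No — row 3 sums to 231 but column 3 sums to 228.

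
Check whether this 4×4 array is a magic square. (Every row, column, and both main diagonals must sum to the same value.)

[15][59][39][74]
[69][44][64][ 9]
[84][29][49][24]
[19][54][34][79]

Row 1: 15 + 59 + 39 + 74 = 187.
Row 2: 69 + 44 + 64 + 9 = 186.
Row 3: 84 + 29 + 49 + 24 = 186.
Row 4: 19 + 54 + 34 + 79 = 186.
Column 1: 15 + 69 + 84 + 19 = 187.
Column 2: 59 + 44 + 29 + 54 = 186.
Column 3: 39 + 64 + 49 + 34 = 186.
Column 4: 74 + 9 + 24 + 79 = 186.
Main diagonal: 15 + 44 + 49 + 79 = 187.
Anti-diagonal: 74 + 64 + 29 + 19 = 186.

No — row 4 sums to 186 but column 1 sums to 187.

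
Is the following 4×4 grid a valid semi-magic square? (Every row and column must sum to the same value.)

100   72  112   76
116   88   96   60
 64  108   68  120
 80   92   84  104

Row 1: 100 + 72 + 112 + 76 = 360.
Row 2: 116 + 88 + 96 + 60 = 360.
Row 3: 64 + 108 + 68 + 120 = 360.
Row 4: 80 + 92 + 84 + 104 = 360.
Column 1: 100 + 116 + 64 + 80 = 360.
Column 2: 72 + 88 + 108 + 92 = 360.
Column 3: 112 + 96 + 68 + 84 = 360.
Column 4: 76 + 60 + 120 + 104 = 360.
All lines sum to 360.

Yes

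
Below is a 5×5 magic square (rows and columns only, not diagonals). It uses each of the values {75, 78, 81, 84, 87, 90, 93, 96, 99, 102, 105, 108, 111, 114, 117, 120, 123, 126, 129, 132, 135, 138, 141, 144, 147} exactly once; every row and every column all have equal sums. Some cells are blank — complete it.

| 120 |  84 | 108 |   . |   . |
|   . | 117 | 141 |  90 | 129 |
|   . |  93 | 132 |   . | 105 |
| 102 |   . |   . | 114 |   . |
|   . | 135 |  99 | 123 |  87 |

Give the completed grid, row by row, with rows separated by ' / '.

120 84 108 147 96 / 78 117 141 90 129 / 144 93 132 81 105 / 102 126 75 114 138 / 111 135 99 123 87

The 25 entries sum to 2775, so each line sums to 2775/5 = 555.
Row 2 needs 555; the known cells sum to 477, so (2,1) = 78.
Row 5 needs 555; the known cells sum to 444, so (5,1) = 111.
Column 1 must total 555; the given cells sum to 411, so (3,1) = 144.
From column 2, 555 − (84 + 117 + 93 + 135) gives (4,2) = 126.
The remaining cell in column 3 is (4,3) = 555 − 480 = 75.
From row 3, 555 − (144 + 93 + 132 + 105) gives (3,4) = 81.
Using row 4: 102 + 126 + 75 + 114 + ? → (4,5) = 555 − 417 = 138.
The remaining cell in column 4 is (1,4) = 555 − 408 = 147.
Column 5 needs 555; the known cells sum to 459, so (1,5) = 96.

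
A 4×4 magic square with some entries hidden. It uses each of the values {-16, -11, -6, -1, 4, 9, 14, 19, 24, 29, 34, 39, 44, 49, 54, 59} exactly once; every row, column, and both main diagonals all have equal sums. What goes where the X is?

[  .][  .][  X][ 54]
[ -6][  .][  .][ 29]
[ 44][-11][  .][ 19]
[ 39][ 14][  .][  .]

The 16 entries sum to 344, so each line sums to 344/4 = 86.
The remaining cell in row 3 is (3,3) = 86 − 52 = 34.
Column 1: -6 + 44 + 39 + ? = 86, so (1,1) = 9.
The remaining cell in column 4 is (4,4) = 86 − 102 = -16.
Main diagonal: 9 + 34 + (-16) + ? = 86, so (2,2) = 59.
From anti-diagonal, 86 − (54 + (-11) + 39) gives (2,3) = 4.
Row 4: 39 + 14 + (-16) + ? = 86, so (4,3) = 49.
Using column 2: 59 + (-11) + 14 + ? → (1,2) = 86 − 62 = 24.
The remaining cell in column 3 is (1,3) = 86 − 87 = -1.

-1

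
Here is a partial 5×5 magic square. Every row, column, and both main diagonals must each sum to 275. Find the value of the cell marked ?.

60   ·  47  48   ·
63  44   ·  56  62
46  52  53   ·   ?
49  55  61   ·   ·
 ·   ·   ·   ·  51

65

Row 2 needs 275; the known cells sum to 225, so (2,3) = 50.
Using column 1: 60 + 63 + 46 + 49 + ? → (5,1) = 275 − 218 = 57.
From column 3, 275 − (47 + 50 + 53 + 61) gives (5,3) = 64.
From main diagonal, 275 − (60 + 44 + 53 + 51) gives (4,4) = 67.
From anti-diagonal, 275 − (56 + 53 + 55 + 57) gives (1,5) = 54.
From row 1, 275 − (60 + 47 + 48 + 54) gives (1,2) = 66.
The remaining cell in row 4 is (4,5) = 275 − 232 = 43.
Using column 2: 66 + 44 + 52 + 55 + ? → (5,2) = 275 − 217 = 58.
Column 5 must total 275; the given cells sum to 210, so (3,5) = 65.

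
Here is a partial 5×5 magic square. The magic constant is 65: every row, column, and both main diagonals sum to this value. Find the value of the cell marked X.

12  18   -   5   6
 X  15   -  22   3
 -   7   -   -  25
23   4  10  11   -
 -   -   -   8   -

Using row 1: 12 + 18 + 5 + 6 + ? → (1,3) = 65 − 41 = 24.
Row 4 needs 65; the known cells sum to 48, so (4,5) = 17.
Column 2 needs 65; the known cells sum to 44, so (5,2) = 21.
Column 4: 5 + 22 + 11 + 8 + ? = 65, so (3,4) = 19.
Column 5 must total 65; the given cells sum to 51, so (5,5) = 14.
Main diagonal: 12 + 15 + 11 + 14 + ? = 65, so (3,3) = 13.
The remaining cell in anti-diagonal is (5,1) = 65 − 45 = 20.
From row 3, 65 − (7 + 13 + 19 + 25) gives (3,1) = 1.
Row 5: 20 + 21 + 8 + 14 + ? = 65, so (5,3) = 2.
Column 1: 12 + 1 + 23 + 20 + ? = 65, so (2,1) = 9.

9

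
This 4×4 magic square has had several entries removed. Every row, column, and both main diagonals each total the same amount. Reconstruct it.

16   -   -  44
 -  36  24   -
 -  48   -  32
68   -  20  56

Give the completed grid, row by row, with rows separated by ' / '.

16 60 64 44 / 72 36 24 52 / 28 48 76 32 / 68 40 20 56

Anti-diagonal is already complete: 44 + 24 + 48 + 68 = 184, so that is the magic constant.
Row 4: 68 + 20 + 56 + ? = 184, so (4,2) = 40.
The remaining cell in column 2 is (1,2) = 184 − 124 = 60.
The remaining cell in column 4 is (2,4) = 184 − 132 = 52.
The remaining cell in main diagonal is (3,3) = 184 − 108 = 76.
Row 1: 16 + 60 + 44 + ? = 184, so (1,3) = 64.
From row 2, 184 − (36 + 24 + 52) gives (2,1) = 72.
Using row 3: 48 + 76 + 32 + ? → (3,1) = 184 − 156 = 28.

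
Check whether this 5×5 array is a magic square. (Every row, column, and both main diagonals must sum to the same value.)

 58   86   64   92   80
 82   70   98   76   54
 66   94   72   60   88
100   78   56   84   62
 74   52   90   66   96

No — column 2 sums to 380 but column 4 sums to 378.

Row 1: 58 + 86 + 64 + 92 + 80 = 380.
Row 2: 82 + 70 + 98 + 76 + 54 = 380.
Row 3: 66 + 94 + 72 + 60 + 88 = 380.
Row 4: 100 + 78 + 56 + 84 + 62 = 380.
Row 5: 74 + 52 + 90 + 66 + 96 = 378.
Column 1: 58 + 82 + 66 + 100 + 74 = 380.
Column 2: 86 + 70 + 94 + 78 + 52 = 380.
Column 3: 64 + 98 + 72 + 56 + 90 = 380.
Column 4: 92 + 76 + 60 + 84 + 66 = 378.
Column 5: 80 + 54 + 88 + 62 + 96 = 380.
Main diagonal: 58 + 70 + 72 + 84 + 96 = 380.
Anti-diagonal: 80 + 76 + 72 + 78 + 74 = 380.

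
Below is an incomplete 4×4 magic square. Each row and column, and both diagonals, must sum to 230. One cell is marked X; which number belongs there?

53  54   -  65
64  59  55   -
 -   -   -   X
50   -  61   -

From row 1, 230 − (53 + 54 + 65) gives (1,3) = 58.
Using row 2: 64 + 59 + 55 + ? → (2,4) = 230 − 178 = 52.
The remaining cell in column 1 is (3,1) = 230 − 167 = 63.
The remaining cell in column 3 is (3,3) = 230 − 174 = 56.
The remaining cell in main diagonal is (4,4) = 230 − 168 = 62.
Anti-diagonal must total 230; the given cells sum to 170, so (3,2) = 60.
Row 3 needs 230; the known cells sum to 179, so (3,4) = 51.

51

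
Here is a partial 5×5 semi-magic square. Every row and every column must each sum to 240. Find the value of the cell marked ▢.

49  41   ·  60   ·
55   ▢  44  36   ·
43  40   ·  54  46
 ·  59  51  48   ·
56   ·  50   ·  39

Using row 3: 43 + 40 + 54 + 46 + ? → (3,3) = 240 − 183 = 57.
Column 1: 49 + 55 + 43 + 56 + ? = 240, so (4,1) = 37.
Column 3 needs 240; the known cells sum to 202, so (1,3) = 38.
Column 4: 60 + 36 + 54 + 48 + ? = 240, so (5,4) = 42.
From row 1, 240 − (49 + 41 + 38 + 60) gives (1,5) = 52.
Row 4: 37 + 59 + 51 + 48 + ? = 240, so (4,5) = 45.
Row 5: 56 + 50 + 42 + 39 + ? = 240, so (5,2) = 53.
Column 2 needs 240; the known cells sum to 193, so (2,2) = 47.

47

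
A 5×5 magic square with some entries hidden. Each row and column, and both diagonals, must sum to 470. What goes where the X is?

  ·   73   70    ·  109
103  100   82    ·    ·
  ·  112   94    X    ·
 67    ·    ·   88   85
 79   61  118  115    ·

76

Using row 5: 79 + 61 + 118 + 115 + ? → (5,5) = 470 − 373 = 97.
The remaining cell in column 2 is (4,2) = 470 − 346 = 124.
The remaining cell in column 3 is (4,3) = 470 − 364 = 106.
Main diagonal: 100 + 94 + 88 + 97 + ? = 470, so (1,1) = 91.
Anti-diagonal must total 470; the given cells sum to 406, so (2,4) = 64.
Using row 1: 91 + 73 + 70 + 109 + ? → (1,4) = 470 − 343 = 127.
Using row 2: 103 + 100 + 82 + 64 + ? → (2,5) = 470 − 349 = 121.
Column 1: 91 + 103 + 67 + 79 + ? = 470, so (3,1) = 130.
Column 4: 127 + 64 + 88 + 115 + ? = 470, so (3,4) = 76.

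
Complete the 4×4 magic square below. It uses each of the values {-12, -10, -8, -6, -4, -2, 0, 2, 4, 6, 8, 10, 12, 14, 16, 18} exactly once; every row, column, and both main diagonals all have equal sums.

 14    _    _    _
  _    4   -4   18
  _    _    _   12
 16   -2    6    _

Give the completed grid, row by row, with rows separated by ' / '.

The 16 entries sum to 48, so each line sums to 48/4 = 12.
Row 2: 4 + (-4) + 18 + ? = 12, so (2,1) = -6.
From row 4, 12 − (16 + (-2) + 6) gives (4,4) = -8.
Column 1 needs 12; the known cells sum to 24, so (3,1) = -12.
The remaining cell in column 4 is (1,4) = 12 − 22 = -10.
Main diagonal must total 12; the given cells sum to 10, so (3,3) = 2.
Anti-diagonal needs 12; the known cells sum to 2, so (3,2) = 10.
Column 2: 4 + 10 + (-2) + ? = 12, so (1,2) = 0.
The remaining cell in column 3 is (1,3) = 12 − 4 = 8.

14 0 8 -10 / -6 4 -4 18 / -12 10 2 12 / 16 -2 6 -8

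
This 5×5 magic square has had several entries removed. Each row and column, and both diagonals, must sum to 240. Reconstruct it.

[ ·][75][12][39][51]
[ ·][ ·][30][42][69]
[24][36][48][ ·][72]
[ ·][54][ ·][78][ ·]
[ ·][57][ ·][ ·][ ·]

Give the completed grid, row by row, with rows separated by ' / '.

The remaining cell in row 1 is (1,1) = 240 − 177 = 63.
Row 3: 24 + 36 + 48 + 72 + ? = 240, so (3,4) = 60.
Column 2 needs 240; the known cells sum to 222, so (2,2) = 18.
From column 4, 240 − (39 + 42 + 60 + 78) gives (5,4) = 21.
Using main diagonal: 63 + 18 + 48 + 78 + ? → (5,5) = 240 − 207 = 33.
Anti-diagonal must total 240; the given cells sum to 195, so (5,1) = 45.
Row 2 needs 240; the known cells sum to 159, so (2,1) = 81.
From row 5, 240 − (45 + 57 + 21 + 33) gives (5,3) = 84.
Column 1: 63 + 81 + 24 + 45 + ? = 240, so (4,1) = 27.
Column 3 needs 240; the known cells sum to 174, so (4,3) = 66.
The remaining cell in column 5 is (4,5) = 240 − 225 = 15.

63 75 12 39 51 / 81 18 30 42 69 / 24 36 48 60 72 / 27 54 66 78 15 / 45 57 84 21 33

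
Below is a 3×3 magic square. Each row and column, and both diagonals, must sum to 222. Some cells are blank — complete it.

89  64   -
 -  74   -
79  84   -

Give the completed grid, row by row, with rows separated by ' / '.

89 64 69 / 54 74 94 / 79 84 59

From row 1, 222 − (89 + 64) gives (1,3) = 69.
Row 3: 79 + 84 + ? = 222, so (3,3) = 59.
Using column 1: 89 + 79 + ? → (2,1) = 222 − 168 = 54.
Column 3 needs 222; the known cells sum to 128, so (2,3) = 94.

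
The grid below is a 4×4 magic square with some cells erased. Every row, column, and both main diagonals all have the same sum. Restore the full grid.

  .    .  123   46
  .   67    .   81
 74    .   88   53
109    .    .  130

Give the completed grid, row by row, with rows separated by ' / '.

Column 4 is already complete: 46 + 81 + 53 + 130 = 310, so that is the magic constant.
Row 3 must total 310; the given cells sum to 215, so (3,2) = 95.
From main diagonal, 310 − (67 + 88 + 130) gives (1,1) = 25.
Anti-diagonal needs 310; the known cells sum to 250, so (2,3) = 60.
The remaining cell in row 1 is (1,2) = 310 − 194 = 116.
The remaining cell in row 2 is (2,1) = 310 − 208 = 102.
Column 2 needs 310; the known cells sum to 278, so (4,2) = 32.
Column 3 needs 310; the known cells sum to 271, so (4,3) = 39.

25 116 123 46 / 102 67 60 81 / 74 95 88 53 / 109 32 39 130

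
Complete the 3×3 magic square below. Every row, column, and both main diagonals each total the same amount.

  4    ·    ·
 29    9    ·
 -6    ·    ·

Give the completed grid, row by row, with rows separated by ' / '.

Column 1 is already complete: 4 + 29 + -6 = 27, so that is the magic constant.
Row 2: 29 + 9 + ? = 27, so (2,3) = -11.
Main diagonal needs 27; the known cells sum to 13, so (3,3) = 14.
From anti-diagonal, 27 − (9 + (-6)) gives (1,3) = 24.
Row 1: 4 + 24 + ? = 27, so (1,2) = -1.
Row 3: -6 + 14 + ? = 27, so (3,2) = 19.

4 -1 24 / 29 9 -11 / -6 19 14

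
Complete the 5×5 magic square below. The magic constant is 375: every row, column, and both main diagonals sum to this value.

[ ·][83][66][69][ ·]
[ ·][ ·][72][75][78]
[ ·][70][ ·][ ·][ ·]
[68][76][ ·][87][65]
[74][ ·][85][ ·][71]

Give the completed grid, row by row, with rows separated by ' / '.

The remaining cell in row 4 is (4,3) = 375 − 296 = 79.
Column 3 needs 375; the known cells sum to 302, so (3,3) = 73.
Using anti-diagonal: 75 + 73 + 76 + 74 + ? → (1,5) = 375 − 298 = 77.
Using row 1: 83 + 66 + 69 + 77 + ? → (1,1) = 375 − 295 = 80.
Using column 5: 77 + 78 + 65 + 71 + ? → (3,5) = 375 − 291 = 84.
Main diagonal: 80 + 73 + 87 + 71 + ? = 375, so (2,2) = 64.
Using row 2: 64 + 72 + 75 + 78 + ? → (2,1) = 375 − 289 = 86.
Column 1: 80 + 86 + 68 + 74 + ? = 375, so (3,1) = 67.
Column 2 needs 375; the known cells sum to 293, so (5,2) = 82.
Row 3 needs 375; the known cells sum to 294, so (3,4) = 81.
Using row 5: 74 + 82 + 85 + 71 + ? → (5,4) = 375 − 312 = 63.

80 83 66 69 77 / 86 64 72 75 78 / 67 70 73 81 84 / 68 76 79 87 65 / 74 82 85 63 71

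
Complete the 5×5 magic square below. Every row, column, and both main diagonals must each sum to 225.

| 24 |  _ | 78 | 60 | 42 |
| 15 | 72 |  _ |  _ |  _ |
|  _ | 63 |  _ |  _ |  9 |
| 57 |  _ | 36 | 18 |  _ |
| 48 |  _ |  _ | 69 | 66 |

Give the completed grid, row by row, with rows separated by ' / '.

Row 1: 24 + 78 + 60 + 42 + ? = 225, so (1,2) = 21.
Column 1 needs 225; the known cells sum to 144, so (3,1) = 81.
The remaining cell in main diagonal is (3,3) = 225 − 180 = 45.
Using row 3: 81 + 63 + 45 + 9 + ? → (3,4) = 225 − 198 = 27.
Column 4 must total 225; the given cells sum to 174, so (2,4) = 51.
From anti-diagonal, 225 − (42 + 51 + 45 + 48) gives (4,2) = 39.
From row 4, 225 − (57 + 39 + 36 + 18) gives (4,5) = 75.
Column 2 needs 225; the known cells sum to 195, so (5,2) = 30.
Column 5: 42 + 9 + 75 + 66 + ? = 225, so (2,5) = 33.
Row 2 needs 225; the known cells sum to 171, so (2,3) = 54.
Using row 5: 48 + 30 + 69 + 66 + ? → (5,3) = 225 − 213 = 12.

24 21 78 60 42 / 15 72 54 51 33 / 81 63 45 27 9 / 57 39 36 18 75 / 48 30 12 69 66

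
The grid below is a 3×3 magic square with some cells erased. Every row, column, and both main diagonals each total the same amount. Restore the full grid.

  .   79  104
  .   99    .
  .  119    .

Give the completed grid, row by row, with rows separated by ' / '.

Column 2 is already complete: 79 + 99 + 119 = 297, so that is the magic constant.
Row 1 needs 297; the known cells sum to 183, so (1,1) = 114.
Using main diagonal: 114 + 99 + ? → (3,3) = 297 − 213 = 84.
Anti-diagonal needs 297; the known cells sum to 203, so (3,1) = 94.
Column 1: 114 + 94 + ? = 297, so (2,1) = 89.
Column 3 needs 297; the known cells sum to 188, so (2,3) = 109.

114 79 104 / 89 99 109 / 94 119 84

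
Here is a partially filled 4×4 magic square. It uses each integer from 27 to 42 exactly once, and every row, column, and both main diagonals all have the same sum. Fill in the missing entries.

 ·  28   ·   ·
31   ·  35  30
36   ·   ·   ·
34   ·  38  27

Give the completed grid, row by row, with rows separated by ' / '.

37 28 33 40 / 31 42 35 30 / 36 29 32 41 / 34 39 38 27

The entries are 27 through 42, which sum to 552, so each line sums to 552/4 = 138.
Row 2 needs 138; the known cells sum to 96, so (2,2) = 42.
The remaining cell in row 4 is (4,2) = 138 − 99 = 39.
Column 1: 31 + 36 + 34 + ? = 138, so (1,1) = 37.
Column 2: 28 + 42 + 39 + ? = 138, so (3,2) = 29.
Using main diagonal: 37 + 42 + 27 + ? → (3,3) = 138 − 106 = 32.
Anti-diagonal: 35 + 29 + 34 + ? = 138, so (1,4) = 40.
Row 1 must total 138; the given cells sum to 105, so (1,3) = 33.
Row 3: 36 + 29 + 32 + ? = 138, so (3,4) = 41.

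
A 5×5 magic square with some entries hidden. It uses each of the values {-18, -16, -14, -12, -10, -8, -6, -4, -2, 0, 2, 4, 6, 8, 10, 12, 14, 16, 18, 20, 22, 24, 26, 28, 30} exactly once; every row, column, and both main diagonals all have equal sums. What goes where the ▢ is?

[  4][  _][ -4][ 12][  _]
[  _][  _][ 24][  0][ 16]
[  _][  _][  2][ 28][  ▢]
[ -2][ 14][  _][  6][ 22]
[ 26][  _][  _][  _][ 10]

-6

The 25 entries sum to 150, so each line sums to 150/5 = 30.
Row 4 needs 30; the known cells sum to 40, so (4,3) = -10.
Using column 3: -4 + 24 + 2 + (-10) + ? → (5,3) = 30 − 12 = 18.
Column 4 needs 30; the known cells sum to 46, so (5,4) = -16.
Main diagonal needs 30; the known cells sum to 22, so (2,2) = 8.
The remaining cell in anti-diagonal is (1,5) = 30 − 42 = -12.
Row 1: 4 + (-4) + 12 + (-12) + ? = 30, so (1,2) = 30.
Row 2 must total 30; the given cells sum to 48, so (2,1) = -18.
The remaining cell in row 5 is (5,2) = 30 − 38 = -8.
Column 1: 4 + (-18) + (-2) + 26 + ? = 30, so (3,1) = 20.
Column 2 needs 30; the known cells sum to 44, so (3,2) = -14.
Column 5: -12 + 16 + 22 + 10 + ? = 30, so (3,5) = -6.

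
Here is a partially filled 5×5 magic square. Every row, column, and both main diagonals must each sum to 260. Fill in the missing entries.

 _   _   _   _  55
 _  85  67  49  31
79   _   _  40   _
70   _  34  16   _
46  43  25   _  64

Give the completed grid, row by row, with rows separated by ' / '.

37 19 76 73 55 / 28 85 67 49 31 / 79 61 58 40 22 / 70 52 34 16 88 / 46 43 25 82 64

From row 2, 260 − (85 + 67 + 49 + 31) gives (2,1) = 28.
Row 5 needs 260; the known cells sum to 178, so (5,4) = 82.
Using column 1: 28 + 79 + 70 + 46 + ? → (1,1) = 260 − 223 = 37.
Using column 4: 49 + 40 + 16 + 82 + ? → (1,4) = 260 − 187 = 73.
Main diagonal: 37 + 85 + 16 + 64 + ? = 260, so (3,3) = 58.
Anti-diagonal: 55 + 49 + 58 + 46 + ? = 260, so (4,2) = 52.
From row 4, 260 − (70 + 52 + 34 + 16) gives (4,5) = 88.
Column 3 needs 260; the known cells sum to 184, so (1,3) = 76.
Column 5: 55 + 31 + 88 + 64 + ? = 260, so (3,5) = 22.
From row 1, 260 − (37 + 76 + 73 + 55) gives (1,2) = 19.
Row 3 must total 260; the given cells sum to 199, so (3,2) = 61.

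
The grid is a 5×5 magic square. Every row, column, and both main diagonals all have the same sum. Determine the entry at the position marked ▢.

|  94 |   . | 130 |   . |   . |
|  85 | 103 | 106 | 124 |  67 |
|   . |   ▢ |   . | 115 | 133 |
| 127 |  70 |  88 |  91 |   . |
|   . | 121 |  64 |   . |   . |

Row 2 is complete and sums to 485; that is the magic constant.
The remaining cell in row 4 is (4,5) = 485 − 376 = 109.
Column 3: 130 + 106 + 88 + 64 + ? = 485, so (3,3) = 97.
The remaining cell in main diagonal is (5,5) = 485 − 385 = 100.
The remaining cell in column 5 is (1,5) = 485 − 409 = 76.
Anti-diagonal: 76 + 124 + 97 + 70 + ? = 485, so (5,1) = 118.
Row 5: 118 + 121 + 64 + 100 + ? = 485, so (5,4) = 82.
Column 1 must total 485; the given cells sum to 424, so (3,1) = 61.
Using column 4: 124 + 115 + 91 + 82 + ? → (1,4) = 485 − 412 = 73.
Row 1 must total 485; the given cells sum to 373, so (1,2) = 112.
Using row 3: 61 + 97 + 115 + 133 + ? → (3,2) = 485 − 406 = 79.

79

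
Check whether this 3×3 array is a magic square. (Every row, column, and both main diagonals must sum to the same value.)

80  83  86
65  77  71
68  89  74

No — row 1 sums to 249 but column 1 sums to 213.

Row 1: 80 + 83 + 86 = 249.
Row 2: 65 + 77 + 71 = 213.
Row 3: 68 + 89 + 74 = 231.
Column 1: 80 + 65 + 68 = 213.
Column 2: 83 + 77 + 89 = 249.
Column 3: 86 + 71 + 74 = 231.
Main diagonal: 80 + 77 + 74 = 231.
Anti-diagonal: 86 + 77 + 68 = 231.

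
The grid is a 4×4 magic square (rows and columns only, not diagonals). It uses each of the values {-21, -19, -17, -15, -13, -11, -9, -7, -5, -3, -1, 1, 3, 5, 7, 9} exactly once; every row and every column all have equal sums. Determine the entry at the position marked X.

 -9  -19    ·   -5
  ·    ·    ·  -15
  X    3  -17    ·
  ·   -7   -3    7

The 16 entries sum to -96, so each line sums to -96/4 = -24.
Row 1: -9 + (-19) + (-5) + ? = -24, so (1,3) = 9.
Row 4 needs -24; the known cells sum to -3, so (4,1) = -21.
Using column 2: -19 + 3 + (-7) + ? → (2,2) = -24 − (-23) = -1.
Column 3: 9 + (-17) + (-3) + ? = -24, so (2,3) = -13.
Column 4: -5 + (-15) + 7 + ? = -24, so (3,4) = -11.
Row 2 needs -24; the known cells sum to -29, so (2,1) = 5.
Using row 3: 3 + (-17) + (-11) + ? → (3,1) = -24 − (-25) = 1.

1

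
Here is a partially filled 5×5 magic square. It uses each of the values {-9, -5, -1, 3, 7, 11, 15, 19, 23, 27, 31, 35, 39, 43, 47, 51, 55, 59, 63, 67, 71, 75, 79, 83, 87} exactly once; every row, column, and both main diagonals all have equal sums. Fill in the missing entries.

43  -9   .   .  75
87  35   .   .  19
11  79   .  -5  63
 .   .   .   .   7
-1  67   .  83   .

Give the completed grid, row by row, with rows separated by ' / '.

43 -9 59 27 75 / 87 35 3 51 19 / 11 79 47 -5 63 / 55 23 71 39 7 / -1 67 15 83 31

The 25 entries sum to 975, so each line sums to 975/5 = 195.
Row 3: 11 + 79 + (-5) + 63 + ? = 195, so (3,3) = 47.
Column 1 needs 195; the known cells sum to 140, so (4,1) = 55.
Column 2 must total 195; the given cells sum to 172, so (4,2) = 23.
From column 5, 195 − (75 + 19 + 63 + 7) gives (5,5) = 31.
Main diagonal: 43 + 35 + 47 + 31 + ? = 195, so (4,4) = 39.
Anti-diagonal must total 195; the given cells sum to 144, so (2,4) = 51.
From row 2, 195 − (87 + 35 + 51 + 19) gives (2,3) = 3.
Row 4: 55 + 23 + 39 + 7 + ? = 195, so (4,3) = 71.
Row 5 must total 195; the given cells sum to 180, so (5,3) = 15.
Column 3 needs 195; the known cells sum to 136, so (1,3) = 59.
Column 4: 51 + (-5) + 39 + 83 + ? = 195, so (1,4) = 27.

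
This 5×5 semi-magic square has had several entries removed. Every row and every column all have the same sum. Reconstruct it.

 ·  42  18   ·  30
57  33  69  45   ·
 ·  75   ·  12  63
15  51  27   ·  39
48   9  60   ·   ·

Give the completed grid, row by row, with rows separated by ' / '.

Column 2 is already complete: 42 + 33 + 75 + 51 + 9 = 210, so that is the magic constant.
From row 2, 210 − (57 + 33 + 69 + 45) gives (2,5) = 6.
Row 4 must total 210; the given cells sum to 132, so (4,4) = 78.
Column 3: 18 + 69 + 27 + 60 + ? = 210, so (3,3) = 36.
The remaining cell in column 5 is (5,5) = 210 − 138 = 72.
Row 3 must total 210; the given cells sum to 186, so (3,1) = 24.
Using row 5: 48 + 9 + 60 + 72 + ? → (5,4) = 210 − 189 = 21.
Column 1 needs 210; the known cells sum to 144, so (1,1) = 66.
Column 4 needs 210; the known cells sum to 156, so (1,4) = 54.

66 42 18 54 30 / 57 33 69 45 6 / 24 75 36 12 63 / 15 51 27 78 39 / 48 9 60 21 72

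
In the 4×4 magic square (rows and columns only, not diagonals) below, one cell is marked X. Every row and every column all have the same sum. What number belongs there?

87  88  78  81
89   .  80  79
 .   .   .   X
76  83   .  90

84

Row 1 is complete and sums to 334; that is the magic constant.
Row 2 needs 334; the known cells sum to 248, so (2,2) = 86.
Row 4: 76 + 83 + 90 + ? = 334, so (4,3) = 85.
The remaining cell in column 1 is (3,1) = 334 − 252 = 82.
Column 2 needs 334; the known cells sum to 257, so (3,2) = 77.
Using column 3: 78 + 80 + 85 + ? → (3,3) = 334 − 243 = 91.
Column 4 must total 334; the given cells sum to 250, so (3,4) = 84.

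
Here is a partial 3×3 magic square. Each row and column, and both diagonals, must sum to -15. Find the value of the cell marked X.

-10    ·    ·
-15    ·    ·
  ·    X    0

-25

Column 1 needs -15; the known cells sum to -25, so (3,1) = 10.
Main diagonal: -10 + 0 + ? = -15, so (2,2) = -5.
Anti-diagonal needs -15; the known cells sum to 5, so (1,3) = -20.
Row 1 needs -15; the known cells sum to -30, so (1,2) = 15.
Row 2 needs -15; the known cells sum to -20, so (2,3) = 5.
The remaining cell in row 3 is (3,2) = -15 − 10 = -25.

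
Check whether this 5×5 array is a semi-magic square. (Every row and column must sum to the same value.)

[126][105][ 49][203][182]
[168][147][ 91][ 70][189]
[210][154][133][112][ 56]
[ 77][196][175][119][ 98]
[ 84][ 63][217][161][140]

Row 1: 126 + 105 + 49 + 203 + 182 = 665.
Row 2: 168 + 147 + 91 + 70 + 189 = 665.
Row 3: 210 + 154 + 133 + 112 + 56 = 665.
Row 4: 77 + 196 + 175 + 119 + 98 = 665.
Row 5: 84 + 63 + 217 + 161 + 140 = 665.
Column 1: 126 + 168 + 210 + 77 + 84 = 665.
Column 2: 105 + 147 + 154 + 196 + 63 = 665.
Column 3: 49 + 91 + 133 + 175 + 217 = 665.
Column 4: 203 + 70 + 112 + 119 + 161 = 665.
Column 5: 182 + 189 + 56 + 98 + 140 = 665.
All lines sum to 665.

Yes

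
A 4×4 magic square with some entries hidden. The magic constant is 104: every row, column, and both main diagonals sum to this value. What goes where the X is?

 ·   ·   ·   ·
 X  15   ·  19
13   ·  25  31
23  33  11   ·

41

Row 3 must total 104; the given cells sum to 69, so (3,2) = 35.
Row 4: 23 + 33 + 11 + ? = 104, so (4,4) = 37.
Column 2 needs 104; the known cells sum to 83, so (1,2) = 21.
Using column 4: 19 + 31 + 37 + ? → (1,4) = 104 − 87 = 17.
From main diagonal, 104 − (15 + 25 + 37) gives (1,1) = 27.
From anti-diagonal, 104 − (17 + 35 + 23) gives (2,3) = 29.
The remaining cell in row 1 is (1,3) = 104 − 65 = 39.
Row 2 needs 104; the known cells sum to 63, so (2,1) = 41.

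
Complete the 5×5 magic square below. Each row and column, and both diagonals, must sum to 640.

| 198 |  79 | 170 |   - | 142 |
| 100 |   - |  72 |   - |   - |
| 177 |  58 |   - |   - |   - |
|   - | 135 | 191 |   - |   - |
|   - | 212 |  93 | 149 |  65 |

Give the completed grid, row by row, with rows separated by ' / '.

From row 1, 640 − (198 + 79 + 170 + 142) gives (1,4) = 51.
The remaining cell in row 5 is (5,1) = 640 − 519 = 121.
From column 1, 640 − (198 + 100 + 177 + 121) gives (4,1) = 44.
Column 2 must total 640; the given cells sum to 484, so (2,2) = 156.
Column 3 must total 640; the given cells sum to 526, so (3,3) = 114.
Main diagonal needs 640; the known cells sum to 533, so (4,4) = 107.
Anti-diagonal must total 640; the given cells sum to 512, so (2,4) = 128.
Row 2 must total 640; the given cells sum to 456, so (2,5) = 184.
Row 4: 44 + 135 + 191 + 107 + ? = 640, so (4,5) = 163.
From column 4, 640 − (51 + 128 + 107 + 149) gives (3,4) = 205.
Column 5 needs 640; the known cells sum to 554, so (3,5) = 86.

198 79 170 51 142 / 100 156 72 128 184 / 177 58 114 205 86 / 44 135 191 107 163 / 121 212 93 149 65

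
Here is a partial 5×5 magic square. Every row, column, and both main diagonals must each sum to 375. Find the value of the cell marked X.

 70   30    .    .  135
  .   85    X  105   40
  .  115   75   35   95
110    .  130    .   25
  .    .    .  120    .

From row 3, 375 − (115 + 75 + 35 + 95) gives (3,1) = 55.
Column 5: 135 + 40 + 95 + 25 + ? = 375, so (5,5) = 80.
Main diagonal must total 375; the given cells sum to 310, so (4,4) = 65.
From row 4, 375 − (110 + 130 + 65 + 25) gives (4,2) = 45.
Column 2: 30 + 85 + 115 + 45 + ? = 375, so (5,2) = 100.
The remaining cell in column 4 is (1,4) = 375 − 325 = 50.
Anti-diagonal needs 375; the known cells sum to 360, so (5,1) = 15.
The remaining cell in row 1 is (1,3) = 375 − 285 = 90.
Row 5: 15 + 100 + 120 + 80 + ? = 375, so (5,3) = 60.
Column 1 needs 375; the known cells sum to 250, so (2,1) = 125.
Column 3: 90 + 75 + 130 + 60 + ? = 375, so (2,3) = 20.

20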